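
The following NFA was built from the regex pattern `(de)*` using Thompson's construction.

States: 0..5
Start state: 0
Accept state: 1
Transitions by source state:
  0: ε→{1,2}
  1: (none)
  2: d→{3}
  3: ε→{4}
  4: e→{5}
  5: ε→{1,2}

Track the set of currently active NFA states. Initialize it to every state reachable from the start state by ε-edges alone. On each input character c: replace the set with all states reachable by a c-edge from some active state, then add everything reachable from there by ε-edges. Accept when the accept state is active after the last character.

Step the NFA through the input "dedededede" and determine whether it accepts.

Answer: ACCEPT

Steps:
initial (ε-close {0}): {0,1,2}
'd' @ 1: {3,4}
'e' @ 2: {1,2,5}  ✓accept
'd' @ 3: {3,4}
'e' @ 4: {1,2,5}  ✓accept
'd' @ 5: {3,4}
'e' @ 6: {1,2,5}  ✓accept
'd' @ 7: {3,4}
'e' @ 8: {1,2,5}  ✓accept
'd' @ 9: {3,4}
'e' @ 10: {1,2,5}  ✓accept
after full input: {1,2,5}  (accept=1 in)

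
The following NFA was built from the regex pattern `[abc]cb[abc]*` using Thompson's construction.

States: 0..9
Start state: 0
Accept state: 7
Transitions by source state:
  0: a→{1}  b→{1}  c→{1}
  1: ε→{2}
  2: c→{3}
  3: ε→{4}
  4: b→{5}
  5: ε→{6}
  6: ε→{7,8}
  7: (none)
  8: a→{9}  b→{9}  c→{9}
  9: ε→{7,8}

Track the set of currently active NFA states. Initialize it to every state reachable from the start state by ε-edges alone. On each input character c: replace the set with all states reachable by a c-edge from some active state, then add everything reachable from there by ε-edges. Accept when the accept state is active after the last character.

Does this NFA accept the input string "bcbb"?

S₀ = ε-closure({0}) = {0}
'b' @ 1: {1,2}
'c' @ 2: {3,4}
'b' @ 3: {5,6,7,8}  (accept∈set)
'b' @ 4: {7,8,9}  (accept∈set)
end set {7,8,9} — state 7 in

Answer: ACCEPT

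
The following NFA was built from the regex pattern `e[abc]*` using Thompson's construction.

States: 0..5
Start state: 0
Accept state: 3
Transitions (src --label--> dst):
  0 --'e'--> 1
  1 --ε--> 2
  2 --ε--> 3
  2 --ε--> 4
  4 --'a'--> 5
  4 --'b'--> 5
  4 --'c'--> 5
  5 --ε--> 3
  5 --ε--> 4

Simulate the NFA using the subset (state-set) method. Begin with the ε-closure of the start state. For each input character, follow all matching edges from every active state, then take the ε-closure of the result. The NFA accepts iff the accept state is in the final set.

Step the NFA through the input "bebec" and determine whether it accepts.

S₀ = ε-closure({0}) = {0}
'b' @ 1: {}  — dead — no transitions
rest 'ebec' ignored (set empty)
final: {}; accept 3 not in set

Answer: REJECT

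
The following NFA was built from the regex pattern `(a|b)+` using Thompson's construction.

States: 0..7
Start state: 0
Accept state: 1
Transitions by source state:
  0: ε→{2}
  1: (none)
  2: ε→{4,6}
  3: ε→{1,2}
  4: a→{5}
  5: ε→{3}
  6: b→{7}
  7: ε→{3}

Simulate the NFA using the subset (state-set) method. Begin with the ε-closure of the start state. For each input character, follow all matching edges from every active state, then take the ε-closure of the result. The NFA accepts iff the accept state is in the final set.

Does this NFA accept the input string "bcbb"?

start: ε-closure({0}) = {0,2,4,6}
'b' @ 1: {1,2,3,4,6,7}  ✓accept
'c' @ 2: {}  — dead — no transitions
rest 'bb' ignored (set empty)
after full input: {}  (accept=1 not in)

Answer: REJECT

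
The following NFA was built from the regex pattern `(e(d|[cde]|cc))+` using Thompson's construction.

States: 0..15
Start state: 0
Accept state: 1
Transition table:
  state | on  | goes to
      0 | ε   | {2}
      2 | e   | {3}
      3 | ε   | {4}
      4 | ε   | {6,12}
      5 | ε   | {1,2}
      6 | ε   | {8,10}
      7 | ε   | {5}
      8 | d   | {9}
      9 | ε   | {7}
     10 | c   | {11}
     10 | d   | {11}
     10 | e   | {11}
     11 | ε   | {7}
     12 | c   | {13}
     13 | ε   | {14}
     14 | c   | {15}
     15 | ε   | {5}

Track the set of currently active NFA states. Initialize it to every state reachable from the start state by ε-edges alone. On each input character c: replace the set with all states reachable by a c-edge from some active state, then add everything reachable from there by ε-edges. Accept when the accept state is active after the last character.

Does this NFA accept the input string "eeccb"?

initial (ε-close {0}): {0,2}
'e' @ 1: {3,4,6,8,10,12}
'e' @ 2: {1,2,5,7,11}  (accept∈set)
'c' @ 3: {}  — state set empty
rest 'cb' ignored (set empty)
after full input: {}  (accept=1 not in)

Answer: REJECT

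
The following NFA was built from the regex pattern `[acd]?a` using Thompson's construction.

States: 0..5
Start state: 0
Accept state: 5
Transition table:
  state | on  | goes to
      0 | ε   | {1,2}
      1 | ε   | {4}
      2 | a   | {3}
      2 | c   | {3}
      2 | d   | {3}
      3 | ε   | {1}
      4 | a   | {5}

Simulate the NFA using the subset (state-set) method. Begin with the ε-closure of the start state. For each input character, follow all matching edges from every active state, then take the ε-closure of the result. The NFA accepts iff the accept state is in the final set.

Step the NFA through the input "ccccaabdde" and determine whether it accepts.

S₀ = ε-closure({0}) = {0,1,2,4}
'c' @ 1: {1,3,4}
'c' @ 2: {}  — no active states
rest 'ccaabdde' ignored (set empty)
end set {} — state 5 not in

Answer: REJECT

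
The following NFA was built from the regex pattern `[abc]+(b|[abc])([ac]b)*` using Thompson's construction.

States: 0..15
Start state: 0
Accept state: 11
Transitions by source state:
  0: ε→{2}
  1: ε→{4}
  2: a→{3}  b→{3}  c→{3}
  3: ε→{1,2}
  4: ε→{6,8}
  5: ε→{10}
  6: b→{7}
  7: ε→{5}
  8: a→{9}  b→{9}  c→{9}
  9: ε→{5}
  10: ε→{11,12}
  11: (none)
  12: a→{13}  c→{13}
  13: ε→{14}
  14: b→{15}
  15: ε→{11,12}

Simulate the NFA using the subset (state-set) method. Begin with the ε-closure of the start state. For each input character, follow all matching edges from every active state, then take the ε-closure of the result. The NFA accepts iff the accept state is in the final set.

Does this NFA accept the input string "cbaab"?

Answer: ACCEPT

Steps:
S₀ = ε-closure({0}) = {0,2}
'c' @ 1: {1,2,3,4,6,8}
'b' @ 2: {1,2,3,4,5,6,7,8,9,10,11,12}  ✓accept
'a' @ 3: {1,2,3,4,5,6,8,9,10,11,12,13,14}  ✓accept
'a' @ 4: {1,2,3,4,5,6,8,9,10,11,12,13,14}  ✓accept
'b' @ 5: {1,2,3,4,5,6,7,8,9,10,11,12,15}  ✓accept
after full input: {1,2,3,4,5,6,7,8,9,10,11,12,15}  (accept=11 in)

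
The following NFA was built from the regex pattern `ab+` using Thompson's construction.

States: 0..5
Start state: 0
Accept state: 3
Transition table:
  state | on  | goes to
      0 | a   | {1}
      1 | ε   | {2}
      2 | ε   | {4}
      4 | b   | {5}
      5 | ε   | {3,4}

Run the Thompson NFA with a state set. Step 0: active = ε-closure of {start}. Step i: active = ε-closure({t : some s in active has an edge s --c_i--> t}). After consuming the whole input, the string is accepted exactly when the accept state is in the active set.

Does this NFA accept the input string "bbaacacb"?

Answer: REJECT

Steps:
S₀ = ε-closure({0}) = {0}
'b' @ 1: {}  — no active states
rest 'baacacb' ignored (set empty)
end set {} — state 3 not in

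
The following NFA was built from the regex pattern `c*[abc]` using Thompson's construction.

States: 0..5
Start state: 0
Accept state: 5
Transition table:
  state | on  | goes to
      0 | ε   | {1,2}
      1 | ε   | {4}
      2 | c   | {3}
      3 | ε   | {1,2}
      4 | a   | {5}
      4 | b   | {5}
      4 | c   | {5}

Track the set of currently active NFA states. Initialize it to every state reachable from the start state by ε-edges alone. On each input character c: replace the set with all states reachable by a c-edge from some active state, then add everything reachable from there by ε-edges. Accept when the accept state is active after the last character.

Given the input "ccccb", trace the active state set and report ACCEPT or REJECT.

start: ε-closure({0}) = {0,1,2,4}
'c' @ 1: {1,2,3,4,5}  [accepting]
'c' @ 2: {1,2,3,4,5}  [accepting]
'c' @ 3: {1,2,3,4,5}  [accepting]
'c' @ 4: {1,2,3,4,5}  [accepting]
'b' @ 5: {5}  [accepting]
after full input: {5}  (accept=5 in)

Answer: ACCEPT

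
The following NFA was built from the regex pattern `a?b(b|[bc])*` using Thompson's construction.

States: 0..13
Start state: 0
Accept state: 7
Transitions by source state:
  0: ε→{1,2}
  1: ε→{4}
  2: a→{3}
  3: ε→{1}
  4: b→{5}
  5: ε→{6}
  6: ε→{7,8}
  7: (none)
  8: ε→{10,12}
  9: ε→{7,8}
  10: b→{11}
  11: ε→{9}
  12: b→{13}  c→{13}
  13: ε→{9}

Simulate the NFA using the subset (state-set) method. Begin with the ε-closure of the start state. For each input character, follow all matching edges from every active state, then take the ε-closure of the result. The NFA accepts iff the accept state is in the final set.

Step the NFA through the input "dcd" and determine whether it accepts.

Answer: REJECT

Steps:
S₀ = ε-closure({0}) = {0,1,2,4}
'd' @ 1: {}  — state set empty
rest 'cd' ignored (set empty)
end set {} — state 7 not in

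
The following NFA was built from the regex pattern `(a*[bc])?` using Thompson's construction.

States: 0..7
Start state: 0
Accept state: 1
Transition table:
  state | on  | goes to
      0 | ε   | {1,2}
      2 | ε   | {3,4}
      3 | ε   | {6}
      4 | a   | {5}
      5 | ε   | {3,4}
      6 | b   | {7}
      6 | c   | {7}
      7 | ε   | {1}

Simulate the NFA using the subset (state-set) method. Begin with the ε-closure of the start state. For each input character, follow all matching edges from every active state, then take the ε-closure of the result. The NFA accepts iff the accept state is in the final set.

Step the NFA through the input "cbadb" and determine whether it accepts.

S₀ = ε-closure({0}) = {0,1,2,3,4,6}
'c' @ 1: {1,7}  [accepting]
'b' @ 2: {}  — no active states
rest 'adb' ignored (set empty)
end set {} — state 1 not in

Answer: REJECT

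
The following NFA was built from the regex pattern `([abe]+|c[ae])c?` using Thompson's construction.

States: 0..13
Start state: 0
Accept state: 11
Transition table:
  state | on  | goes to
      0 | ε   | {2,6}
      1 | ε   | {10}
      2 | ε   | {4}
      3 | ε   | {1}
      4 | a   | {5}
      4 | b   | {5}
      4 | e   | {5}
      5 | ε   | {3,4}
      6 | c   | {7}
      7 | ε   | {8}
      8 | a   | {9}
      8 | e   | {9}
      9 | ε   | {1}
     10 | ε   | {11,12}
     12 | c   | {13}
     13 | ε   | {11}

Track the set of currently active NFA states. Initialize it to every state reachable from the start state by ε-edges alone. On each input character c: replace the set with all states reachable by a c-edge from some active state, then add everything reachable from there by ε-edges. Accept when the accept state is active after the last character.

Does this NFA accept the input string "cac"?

S₀ = ε-closure({0}) = {0,2,4,6}
'c' @ 1: {7,8}
'a' @ 2: {1,9,10,11,12}  ✓accept
'c' @ 3: {11,13}  ✓accept
final: {11,13}; accept 11 in set

Answer: ACCEPT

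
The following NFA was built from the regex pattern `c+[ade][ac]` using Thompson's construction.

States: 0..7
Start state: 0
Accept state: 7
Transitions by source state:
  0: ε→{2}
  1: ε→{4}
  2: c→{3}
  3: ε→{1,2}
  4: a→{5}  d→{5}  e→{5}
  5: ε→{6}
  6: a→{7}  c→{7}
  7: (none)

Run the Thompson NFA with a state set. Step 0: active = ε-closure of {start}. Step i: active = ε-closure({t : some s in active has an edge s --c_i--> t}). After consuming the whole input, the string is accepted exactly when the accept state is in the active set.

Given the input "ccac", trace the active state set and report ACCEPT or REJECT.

Answer: ACCEPT

Derivation:
S₀ = ε-closure({0}) = {0,2}
'c' @ 1: {1,2,3,4}
'c' @ 2: {1,2,3,4}
'a' @ 3: {5,6}
'c' @ 4: {7}  ✓accept
end set {7} — state 7 in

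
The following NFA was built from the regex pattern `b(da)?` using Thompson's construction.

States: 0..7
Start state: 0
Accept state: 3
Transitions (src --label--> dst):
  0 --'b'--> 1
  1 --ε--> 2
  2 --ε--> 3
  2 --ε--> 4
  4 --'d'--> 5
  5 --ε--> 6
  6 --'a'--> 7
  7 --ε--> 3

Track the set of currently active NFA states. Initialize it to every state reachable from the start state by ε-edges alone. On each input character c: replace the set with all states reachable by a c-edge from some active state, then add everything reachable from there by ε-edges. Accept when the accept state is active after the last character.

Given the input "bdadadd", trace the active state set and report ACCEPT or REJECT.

Answer: REJECT

Derivation:
S₀ = ε-closure({0}) = {0}
'b' @ 1: {1,2,3,4}  (accept∈set)
'd' @ 2: {5,6}
'a' @ 3: {3,7}  (accept∈set)
'd' @ 4: {}  — state set empty
rest 'add' ignored (set empty)
final: {}; accept 3 not in set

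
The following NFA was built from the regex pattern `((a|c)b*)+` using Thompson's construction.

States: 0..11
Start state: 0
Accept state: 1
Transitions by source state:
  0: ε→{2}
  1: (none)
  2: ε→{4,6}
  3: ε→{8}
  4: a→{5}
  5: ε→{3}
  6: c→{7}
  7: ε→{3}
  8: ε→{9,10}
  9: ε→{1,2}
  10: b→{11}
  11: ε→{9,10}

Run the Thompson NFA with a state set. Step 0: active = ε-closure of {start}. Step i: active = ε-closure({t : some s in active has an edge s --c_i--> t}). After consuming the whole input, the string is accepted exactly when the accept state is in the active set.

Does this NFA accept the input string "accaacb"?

Answer: ACCEPT

Trace:
initial (ε-close {0}): {0,2,4,6}
'a' @ 1: {1,2,3,4,5,6,8,9,10}  ✓accept
'c' @ 2: {1,2,3,4,6,7,8,9,10}  ✓accept
'c' @ 3: {1,2,3,4,6,7,8,9,10}  ✓accept
'a' @ 4: {1,2,3,4,5,6,8,9,10}  ✓accept
'a' @ 5: {1,2,3,4,5,6,8,9,10}  ✓accept
'c' @ 6: {1,2,3,4,6,7,8,9,10}  ✓accept
'b' @ 7: {1,2,4,6,9,10,11}  ✓accept
end set {1,2,4,6,9,10,11} — state 1 in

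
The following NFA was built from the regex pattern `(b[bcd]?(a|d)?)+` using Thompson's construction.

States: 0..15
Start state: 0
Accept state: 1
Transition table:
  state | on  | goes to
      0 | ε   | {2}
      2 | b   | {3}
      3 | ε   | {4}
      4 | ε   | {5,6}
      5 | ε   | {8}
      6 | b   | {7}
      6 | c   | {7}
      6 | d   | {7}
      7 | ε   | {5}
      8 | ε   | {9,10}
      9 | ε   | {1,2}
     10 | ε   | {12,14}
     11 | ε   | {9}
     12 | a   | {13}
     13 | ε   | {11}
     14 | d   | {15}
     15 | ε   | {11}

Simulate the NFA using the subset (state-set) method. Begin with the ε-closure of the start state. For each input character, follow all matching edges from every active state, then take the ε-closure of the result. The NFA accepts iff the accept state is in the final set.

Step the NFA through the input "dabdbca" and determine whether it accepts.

initial (ε-close {0}): {0,2}
'd' @ 1: {}  — no active states
rest 'abdbca' ignored (set empty)
final: {}; accept 1 not in set

Answer: REJECT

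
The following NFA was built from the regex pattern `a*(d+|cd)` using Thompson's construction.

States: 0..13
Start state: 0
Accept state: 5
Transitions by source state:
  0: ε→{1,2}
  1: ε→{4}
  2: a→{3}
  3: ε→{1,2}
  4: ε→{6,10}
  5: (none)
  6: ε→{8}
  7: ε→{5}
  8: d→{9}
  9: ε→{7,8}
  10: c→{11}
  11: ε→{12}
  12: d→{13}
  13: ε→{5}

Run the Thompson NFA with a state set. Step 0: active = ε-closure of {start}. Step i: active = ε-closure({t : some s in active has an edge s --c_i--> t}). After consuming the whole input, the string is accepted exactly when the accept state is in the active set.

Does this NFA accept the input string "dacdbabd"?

Answer: REJECT

Steps:
S₀ = ε-closure({0}) = {0,1,2,4,6,8,10}
'd' @ 1: {5,7,8,9}  ✓accept
'a' @ 2: {}  — state set empty
rest 'cdbabd' ignored (set empty)
end set {} — state 5 not in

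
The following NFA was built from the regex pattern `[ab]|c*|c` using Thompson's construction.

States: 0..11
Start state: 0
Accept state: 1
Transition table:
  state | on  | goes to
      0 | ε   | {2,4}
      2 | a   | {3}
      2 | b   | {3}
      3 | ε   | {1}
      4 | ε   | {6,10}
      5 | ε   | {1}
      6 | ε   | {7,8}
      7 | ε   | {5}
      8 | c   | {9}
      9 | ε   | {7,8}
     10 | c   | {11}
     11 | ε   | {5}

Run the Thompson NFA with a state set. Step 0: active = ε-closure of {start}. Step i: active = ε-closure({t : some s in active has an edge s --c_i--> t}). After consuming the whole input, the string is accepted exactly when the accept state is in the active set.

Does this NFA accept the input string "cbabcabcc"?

Answer: REJECT

Derivation:
start: ε-closure({0}) = {0,1,2,4,5,6,7,8,10}
'c' @ 1: {1,5,7,8,9,11}  (accept∈set)
'b' @ 2: {}  — no active states
rest 'abcabcc' ignored (set empty)
final: {}; accept 1 not in set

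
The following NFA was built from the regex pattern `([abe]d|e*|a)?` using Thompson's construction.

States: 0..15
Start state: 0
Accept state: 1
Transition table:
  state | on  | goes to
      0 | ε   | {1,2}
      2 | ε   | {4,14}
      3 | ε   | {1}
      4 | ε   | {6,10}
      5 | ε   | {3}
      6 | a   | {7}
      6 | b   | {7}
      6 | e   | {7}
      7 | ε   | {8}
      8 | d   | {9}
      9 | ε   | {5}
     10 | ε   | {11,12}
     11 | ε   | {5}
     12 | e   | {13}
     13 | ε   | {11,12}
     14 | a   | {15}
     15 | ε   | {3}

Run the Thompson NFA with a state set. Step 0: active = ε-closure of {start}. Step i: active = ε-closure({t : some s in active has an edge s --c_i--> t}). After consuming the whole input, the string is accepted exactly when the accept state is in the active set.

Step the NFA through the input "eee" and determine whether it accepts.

Answer: ACCEPT

Steps:
S₀ = ε-closure({0}) = {0,1,2,3,4,5,6,10,11,12,14}
'e' @ 1: {1,3,5,7,8,11,12,13}  ✓accept
'e' @ 2: {1,3,5,11,12,13}  ✓accept
'e' @ 3: {1,3,5,11,12,13}  ✓accept
after full input: {1,3,5,11,12,13}  (accept=1 in)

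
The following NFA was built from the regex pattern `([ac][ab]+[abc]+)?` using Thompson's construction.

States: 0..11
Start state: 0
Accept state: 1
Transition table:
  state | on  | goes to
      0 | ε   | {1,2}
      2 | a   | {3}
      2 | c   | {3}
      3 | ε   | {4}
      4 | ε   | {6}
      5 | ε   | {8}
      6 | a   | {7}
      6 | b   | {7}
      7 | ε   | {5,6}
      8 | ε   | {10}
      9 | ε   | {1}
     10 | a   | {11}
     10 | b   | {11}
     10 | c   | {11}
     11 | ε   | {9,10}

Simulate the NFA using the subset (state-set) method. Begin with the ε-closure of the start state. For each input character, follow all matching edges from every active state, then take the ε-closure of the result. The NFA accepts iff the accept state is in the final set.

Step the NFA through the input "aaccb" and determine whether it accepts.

start: ε-closure({0}) = {0,1,2}
'a' @ 1: {3,4,6}
'a' @ 2: {5,6,7,8,10}
'c' @ 3: {1,9,10,11}  [accepting]
'c' @ 4: {1,9,10,11}  [accepting]
'b' @ 5: {1,9,10,11}  [accepting]
final: {1,9,10,11}; accept 1 in set

Answer: ACCEPT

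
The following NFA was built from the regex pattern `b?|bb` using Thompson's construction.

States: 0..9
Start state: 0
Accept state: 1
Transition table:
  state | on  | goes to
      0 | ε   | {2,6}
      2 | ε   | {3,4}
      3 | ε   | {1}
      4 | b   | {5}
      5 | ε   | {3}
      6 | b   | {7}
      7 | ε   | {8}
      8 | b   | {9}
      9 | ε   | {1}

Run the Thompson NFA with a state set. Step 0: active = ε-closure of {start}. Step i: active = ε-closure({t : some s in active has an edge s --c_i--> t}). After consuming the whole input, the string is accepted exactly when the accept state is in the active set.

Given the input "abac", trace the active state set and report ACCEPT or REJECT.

S₀ = ε-closure({0}) = {0,1,2,3,4,6}
'a' @ 1: {}  — state set empty
rest 'bac' ignored (set empty)
final: {}; accept 1 not in set

Answer: REJECT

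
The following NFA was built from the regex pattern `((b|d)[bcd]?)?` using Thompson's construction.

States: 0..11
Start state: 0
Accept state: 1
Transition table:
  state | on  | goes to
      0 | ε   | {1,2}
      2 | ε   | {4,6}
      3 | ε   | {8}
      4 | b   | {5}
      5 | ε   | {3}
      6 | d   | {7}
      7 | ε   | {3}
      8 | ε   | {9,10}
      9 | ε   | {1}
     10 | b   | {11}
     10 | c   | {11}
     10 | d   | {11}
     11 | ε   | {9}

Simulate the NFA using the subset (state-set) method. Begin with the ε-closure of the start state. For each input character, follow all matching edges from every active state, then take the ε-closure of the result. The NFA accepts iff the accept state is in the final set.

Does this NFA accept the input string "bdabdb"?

initial (ε-close {0}): {0,1,2,4,6}
'b' @ 1: {1,3,5,8,9,10}  [accepting]
'd' @ 2: {1,9,11}  [accepting]
'a' @ 3: {}  — no active states
rest 'bdb' ignored (set empty)
end set {} — state 1 not in

Answer: REJECT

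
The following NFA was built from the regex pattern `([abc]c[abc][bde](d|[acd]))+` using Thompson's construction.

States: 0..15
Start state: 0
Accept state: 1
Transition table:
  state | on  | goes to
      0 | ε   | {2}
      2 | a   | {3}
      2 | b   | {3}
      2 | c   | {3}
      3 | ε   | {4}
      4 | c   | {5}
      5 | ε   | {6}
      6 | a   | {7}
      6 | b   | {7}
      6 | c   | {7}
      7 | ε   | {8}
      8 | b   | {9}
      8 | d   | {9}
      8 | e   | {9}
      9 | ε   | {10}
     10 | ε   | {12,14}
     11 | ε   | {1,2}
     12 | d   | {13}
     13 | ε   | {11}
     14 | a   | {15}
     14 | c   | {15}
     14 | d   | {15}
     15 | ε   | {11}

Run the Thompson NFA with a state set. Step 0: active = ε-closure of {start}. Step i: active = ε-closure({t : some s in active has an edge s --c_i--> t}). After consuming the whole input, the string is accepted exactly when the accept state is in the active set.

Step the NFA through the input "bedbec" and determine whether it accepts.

S₀ = ε-closure({0}) = {0,2}
'b' @ 1: {3,4}
'e' @ 2: {}  — no active states
rest 'dbec' ignored (set empty)
end set {} — state 1 not in

Answer: REJECT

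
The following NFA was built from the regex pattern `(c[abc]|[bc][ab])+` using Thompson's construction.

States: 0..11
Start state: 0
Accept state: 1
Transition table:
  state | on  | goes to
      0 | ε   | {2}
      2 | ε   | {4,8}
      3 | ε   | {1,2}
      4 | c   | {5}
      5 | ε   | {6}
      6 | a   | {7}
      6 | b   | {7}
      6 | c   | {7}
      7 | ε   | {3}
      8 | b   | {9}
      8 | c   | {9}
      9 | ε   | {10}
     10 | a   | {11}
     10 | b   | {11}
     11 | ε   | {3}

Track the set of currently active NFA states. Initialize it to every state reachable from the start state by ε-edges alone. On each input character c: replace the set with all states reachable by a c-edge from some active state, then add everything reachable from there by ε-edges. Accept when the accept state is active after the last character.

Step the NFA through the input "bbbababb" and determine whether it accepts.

S₀ = ε-closure({0}) = {0,2,4,8}
'b' @ 1: {9,10}
'b' @ 2: {1,2,3,4,8,11}  [accepting]
'b' @ 3: {9,10}
'a' @ 4: {1,2,3,4,8,11}  [accepting]
'b' @ 5: {9,10}
'a' @ 6: {1,2,3,4,8,11}  [accepting]
'b' @ 7: {9,10}
'b' @ 8: {1,2,3,4,8,11}  [accepting]
after full input: {1,2,3,4,8,11}  (accept=1 in)

Answer: ACCEPT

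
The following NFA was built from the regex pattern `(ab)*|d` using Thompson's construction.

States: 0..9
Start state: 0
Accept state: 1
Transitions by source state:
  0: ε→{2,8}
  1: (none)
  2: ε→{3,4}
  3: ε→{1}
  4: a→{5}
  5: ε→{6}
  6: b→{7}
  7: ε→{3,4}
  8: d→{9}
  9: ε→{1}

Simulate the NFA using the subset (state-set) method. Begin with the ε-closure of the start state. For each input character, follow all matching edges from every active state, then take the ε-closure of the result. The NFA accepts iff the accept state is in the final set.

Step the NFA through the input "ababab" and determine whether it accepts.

S₀ = ε-closure({0}) = {0,1,2,3,4,8}
'a' @ 1: {5,6}
'b' @ 2: {1,3,4,7}  ✓accept
'a' @ 3: {5,6}
'b' @ 4: {1,3,4,7}  ✓accept
'a' @ 5: {5,6}
'b' @ 6: {1,3,4,7}  ✓accept
after full input: {1,3,4,7}  (accept=1 in)

Answer: ACCEPT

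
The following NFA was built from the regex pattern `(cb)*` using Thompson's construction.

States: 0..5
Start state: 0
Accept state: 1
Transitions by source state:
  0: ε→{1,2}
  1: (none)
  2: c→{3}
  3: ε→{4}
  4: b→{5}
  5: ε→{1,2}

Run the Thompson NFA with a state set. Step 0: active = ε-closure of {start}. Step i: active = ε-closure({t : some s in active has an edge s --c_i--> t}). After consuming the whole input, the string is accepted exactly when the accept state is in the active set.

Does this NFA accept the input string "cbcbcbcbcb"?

Answer: ACCEPT

Derivation:
S₀ = ε-closure({0}) = {0,1,2}
'c' @ 1: {3,4}
'b' @ 2: {1,2,5}  [accepting]
'c' @ 3: {3,4}
'b' @ 4: {1,2,5}  [accepting]
'c' @ 5: {3,4}
'b' @ 6: {1,2,5}  [accepting]
'c' @ 7: {3,4}
'b' @ 8: {1,2,5}  [accepting]
'c' @ 9: {3,4}
'b' @ 10: {1,2,5}  [accepting]
final: {1,2,5}; accept 1 in set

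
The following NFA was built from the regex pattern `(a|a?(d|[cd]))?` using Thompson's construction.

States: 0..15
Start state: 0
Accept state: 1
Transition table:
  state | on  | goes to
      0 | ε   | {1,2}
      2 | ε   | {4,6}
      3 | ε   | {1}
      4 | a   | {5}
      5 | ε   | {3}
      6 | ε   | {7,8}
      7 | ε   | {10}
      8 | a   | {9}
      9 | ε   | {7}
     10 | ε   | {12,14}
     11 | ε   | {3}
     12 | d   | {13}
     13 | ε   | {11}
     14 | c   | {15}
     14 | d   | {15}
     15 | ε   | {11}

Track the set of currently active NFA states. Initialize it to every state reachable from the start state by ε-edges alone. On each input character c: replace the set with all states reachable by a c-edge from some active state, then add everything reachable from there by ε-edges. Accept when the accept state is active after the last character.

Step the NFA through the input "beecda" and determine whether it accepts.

Answer: REJECT

Trace:
start: ε-closure({0}) = {0,1,2,4,6,7,8,10,12,14}
'b' @ 1: {}  — dead — no transitions
rest 'eecda' ignored (set empty)
end set {} — state 1 not in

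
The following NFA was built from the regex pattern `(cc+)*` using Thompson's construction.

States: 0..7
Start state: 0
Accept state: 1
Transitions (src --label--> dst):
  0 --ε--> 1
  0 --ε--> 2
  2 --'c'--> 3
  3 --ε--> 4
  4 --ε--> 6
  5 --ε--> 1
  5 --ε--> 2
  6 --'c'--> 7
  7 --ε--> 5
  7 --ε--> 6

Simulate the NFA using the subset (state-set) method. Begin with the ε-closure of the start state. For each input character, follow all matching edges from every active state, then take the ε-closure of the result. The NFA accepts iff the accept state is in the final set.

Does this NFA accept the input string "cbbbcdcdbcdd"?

start: ε-closure({0}) = {0,1,2}
'c' @ 1: {3,4,6}
'b' @ 2: {}  — dead — no transitions
rest 'bbcdcdbcdd' ignored (set empty)
end set {} — state 1 not in

Answer: REJECT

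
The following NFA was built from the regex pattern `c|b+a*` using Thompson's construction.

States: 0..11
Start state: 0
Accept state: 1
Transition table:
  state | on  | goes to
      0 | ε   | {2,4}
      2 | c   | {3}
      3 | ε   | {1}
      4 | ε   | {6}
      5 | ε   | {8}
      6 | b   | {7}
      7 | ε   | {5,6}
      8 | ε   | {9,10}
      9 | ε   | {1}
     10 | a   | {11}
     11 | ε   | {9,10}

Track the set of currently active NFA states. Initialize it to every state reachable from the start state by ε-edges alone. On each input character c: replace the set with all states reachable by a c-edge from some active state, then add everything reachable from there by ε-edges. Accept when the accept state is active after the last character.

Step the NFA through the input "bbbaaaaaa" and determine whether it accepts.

S₀ = ε-closure({0}) = {0,2,4,6}
'b' @ 1: {1,5,6,7,8,9,10}  (accept∈set)
'b' @ 2: {1,5,6,7,8,9,10}  (accept∈set)
'b' @ 3: {1,5,6,7,8,9,10}  (accept∈set)
'a' @ 4: {1,9,10,11}  (accept∈set)
'a' @ 5: {1,9,10,11}  (accept∈set)
'a' @ 6: {1,9,10,11}  (accept∈set)
'a' @ 7: {1,9,10,11}  (accept∈set)
'a' @ 8: {1,9,10,11}  (accept∈set)
'a' @ 9: {1,9,10,11}  (accept∈set)
after full input: {1,9,10,11}  (accept=1 in)

Answer: ACCEPT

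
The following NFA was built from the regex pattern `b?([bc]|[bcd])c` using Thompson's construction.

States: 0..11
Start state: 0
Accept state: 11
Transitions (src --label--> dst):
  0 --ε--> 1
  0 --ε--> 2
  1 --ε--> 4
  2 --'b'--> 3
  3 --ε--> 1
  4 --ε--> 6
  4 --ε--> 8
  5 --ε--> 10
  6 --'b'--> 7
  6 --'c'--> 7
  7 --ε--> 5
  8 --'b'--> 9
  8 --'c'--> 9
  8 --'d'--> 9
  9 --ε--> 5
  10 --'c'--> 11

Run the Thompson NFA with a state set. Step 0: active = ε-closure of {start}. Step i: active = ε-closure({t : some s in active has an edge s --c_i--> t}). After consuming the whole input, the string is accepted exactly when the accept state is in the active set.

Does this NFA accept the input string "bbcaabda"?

Answer: REJECT

Steps:
S₀ = ε-closure({0}) = {0,1,2,4,6,8}
'b' @ 1: {1,3,4,5,6,7,8,9,10}
'b' @ 2: {5,7,9,10}
'c' @ 3: {11}  [accepting]
'a' @ 4: {}  — state set empty
rest 'abda' ignored (set empty)
final: {}; accept 11 not in set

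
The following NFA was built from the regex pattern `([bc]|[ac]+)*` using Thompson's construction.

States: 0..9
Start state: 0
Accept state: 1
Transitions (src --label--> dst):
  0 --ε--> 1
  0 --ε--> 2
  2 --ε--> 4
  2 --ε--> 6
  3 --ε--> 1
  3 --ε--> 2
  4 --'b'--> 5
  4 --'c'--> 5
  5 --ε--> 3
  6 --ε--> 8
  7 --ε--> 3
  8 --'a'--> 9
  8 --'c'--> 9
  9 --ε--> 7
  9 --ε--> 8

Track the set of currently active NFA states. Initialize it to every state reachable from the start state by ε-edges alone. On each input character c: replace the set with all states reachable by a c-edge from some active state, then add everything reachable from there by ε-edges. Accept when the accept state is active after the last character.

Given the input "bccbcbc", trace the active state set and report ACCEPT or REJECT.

S₀ = ε-closure({0}) = {0,1,2,4,6,8}
'b' @ 1: {1,2,3,4,5,6,8}  ✓accept
'c' @ 2: {1,2,3,4,5,6,7,8,9}  ✓accept
'c' @ 3: {1,2,3,4,5,6,7,8,9}  ✓accept
'b' @ 4: {1,2,3,4,5,6,8}  ✓accept
'c' @ 5: {1,2,3,4,5,6,7,8,9}  ✓accept
'b' @ 6: {1,2,3,4,5,6,8}  ✓accept
'c' @ 7: {1,2,3,4,5,6,7,8,9}  ✓accept
final: {1,2,3,4,5,6,7,8,9}; accept 1 in set

Answer: ACCEPT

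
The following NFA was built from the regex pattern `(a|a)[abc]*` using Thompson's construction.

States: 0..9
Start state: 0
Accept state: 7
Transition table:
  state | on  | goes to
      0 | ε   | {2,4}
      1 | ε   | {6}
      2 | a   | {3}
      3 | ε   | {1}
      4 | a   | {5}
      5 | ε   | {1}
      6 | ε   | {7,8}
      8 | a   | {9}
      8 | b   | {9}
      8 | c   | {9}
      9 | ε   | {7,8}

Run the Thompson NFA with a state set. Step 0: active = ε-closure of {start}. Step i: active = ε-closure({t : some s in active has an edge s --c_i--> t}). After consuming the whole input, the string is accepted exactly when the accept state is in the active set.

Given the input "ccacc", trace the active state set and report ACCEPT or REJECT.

initial (ε-close {0}): {0,2,4}
'c' @ 1: {}  — dead — no transitions
rest 'cacc' ignored (set empty)
after full input: {}  (accept=7 not in)

Answer: REJECT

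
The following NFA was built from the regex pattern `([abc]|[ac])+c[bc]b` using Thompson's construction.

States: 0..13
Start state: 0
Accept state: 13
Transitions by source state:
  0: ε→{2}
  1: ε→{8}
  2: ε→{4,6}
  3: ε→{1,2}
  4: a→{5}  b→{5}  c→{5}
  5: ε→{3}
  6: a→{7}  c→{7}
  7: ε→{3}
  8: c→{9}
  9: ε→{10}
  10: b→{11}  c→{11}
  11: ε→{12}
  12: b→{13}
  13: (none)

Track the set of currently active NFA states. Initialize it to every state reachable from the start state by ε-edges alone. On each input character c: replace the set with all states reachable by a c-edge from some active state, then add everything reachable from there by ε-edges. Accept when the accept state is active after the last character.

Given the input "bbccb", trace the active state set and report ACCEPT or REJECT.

start: ε-closure({0}) = {0,2,4,6}
'b' @ 1: {1,2,3,4,5,6,8}
'b' @ 2: {1,2,3,4,5,6,8}
'c' @ 3: {1,2,3,4,5,6,7,8,9,10}
'c' @ 4: {1,2,3,4,5,6,7,8,9,10,11,12}
'b' @ 5: {1,2,3,4,5,6,8,11,12,13}  (accept∈set)
final: {1,2,3,4,5,6,8,11,12,13}; accept 13 in set

Answer: ACCEPT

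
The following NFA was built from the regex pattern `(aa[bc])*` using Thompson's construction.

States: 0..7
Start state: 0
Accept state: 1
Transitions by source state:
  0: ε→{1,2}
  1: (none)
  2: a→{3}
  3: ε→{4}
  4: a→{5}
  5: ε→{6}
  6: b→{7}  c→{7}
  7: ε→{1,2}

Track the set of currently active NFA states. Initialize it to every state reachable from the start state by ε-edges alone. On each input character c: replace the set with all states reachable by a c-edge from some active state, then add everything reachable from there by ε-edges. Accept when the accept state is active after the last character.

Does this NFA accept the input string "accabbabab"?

start: ε-closure({0}) = {0,1,2}
'a' @ 1: {3,4}
'c' @ 2: {}  — dead — no transitions
rest 'cabbabab' ignored (set empty)
after full input: {}  (accept=1 not in)

Answer: REJECT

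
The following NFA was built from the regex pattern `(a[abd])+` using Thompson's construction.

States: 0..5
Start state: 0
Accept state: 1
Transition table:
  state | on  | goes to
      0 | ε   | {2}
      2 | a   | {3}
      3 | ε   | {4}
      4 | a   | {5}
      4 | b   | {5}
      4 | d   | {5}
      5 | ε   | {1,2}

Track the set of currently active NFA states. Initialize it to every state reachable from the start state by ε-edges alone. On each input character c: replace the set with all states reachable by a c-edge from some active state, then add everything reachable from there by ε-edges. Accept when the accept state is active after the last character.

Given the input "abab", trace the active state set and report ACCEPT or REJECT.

start: ε-closure({0}) = {0,2}
'a' @ 1: {3,4}
'b' @ 2: {1,2,5}  (accept∈set)
'a' @ 3: {3,4}
'b' @ 4: {1,2,5}  (accept∈set)
end set {1,2,5} — state 1 in

Answer: ACCEPT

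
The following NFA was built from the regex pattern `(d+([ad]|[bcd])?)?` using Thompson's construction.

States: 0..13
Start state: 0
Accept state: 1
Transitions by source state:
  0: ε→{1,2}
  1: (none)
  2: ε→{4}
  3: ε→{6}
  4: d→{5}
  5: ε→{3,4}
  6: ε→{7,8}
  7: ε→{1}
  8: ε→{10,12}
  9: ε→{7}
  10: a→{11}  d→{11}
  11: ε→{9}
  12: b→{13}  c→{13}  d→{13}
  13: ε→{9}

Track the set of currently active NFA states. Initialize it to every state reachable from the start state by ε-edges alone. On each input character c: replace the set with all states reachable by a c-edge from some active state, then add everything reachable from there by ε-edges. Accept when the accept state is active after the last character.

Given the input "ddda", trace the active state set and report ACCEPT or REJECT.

Answer: ACCEPT

Steps:
S₀ = ε-closure({0}) = {0,1,2,4}
'd' @ 1: {1,3,4,5,6,7,8,10,12}  [accepting]
'd' @ 2: {1,3,4,5,6,7,8,9,10,11,12,13}  [accepting]
'd' @ 3: {1,3,4,5,6,7,8,9,10,11,12,13}  [accepting]
'a' @ 4: {1,7,9,11}  [accepting]
final: {1,7,9,11}; accept 1 in set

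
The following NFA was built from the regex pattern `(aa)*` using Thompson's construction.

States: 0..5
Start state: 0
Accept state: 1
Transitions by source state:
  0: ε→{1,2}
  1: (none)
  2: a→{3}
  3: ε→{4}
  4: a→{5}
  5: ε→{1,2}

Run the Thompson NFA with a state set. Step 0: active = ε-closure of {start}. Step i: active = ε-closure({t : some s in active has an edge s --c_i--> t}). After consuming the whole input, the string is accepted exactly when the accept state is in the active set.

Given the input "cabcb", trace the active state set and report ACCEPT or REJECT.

S₀ = ε-closure({0}) = {0,1,2}
'c' @ 1: {}  — dead — no transitions
rest 'abcb' ignored (set empty)
after full input: {}  (accept=1 not in)

Answer: REJECT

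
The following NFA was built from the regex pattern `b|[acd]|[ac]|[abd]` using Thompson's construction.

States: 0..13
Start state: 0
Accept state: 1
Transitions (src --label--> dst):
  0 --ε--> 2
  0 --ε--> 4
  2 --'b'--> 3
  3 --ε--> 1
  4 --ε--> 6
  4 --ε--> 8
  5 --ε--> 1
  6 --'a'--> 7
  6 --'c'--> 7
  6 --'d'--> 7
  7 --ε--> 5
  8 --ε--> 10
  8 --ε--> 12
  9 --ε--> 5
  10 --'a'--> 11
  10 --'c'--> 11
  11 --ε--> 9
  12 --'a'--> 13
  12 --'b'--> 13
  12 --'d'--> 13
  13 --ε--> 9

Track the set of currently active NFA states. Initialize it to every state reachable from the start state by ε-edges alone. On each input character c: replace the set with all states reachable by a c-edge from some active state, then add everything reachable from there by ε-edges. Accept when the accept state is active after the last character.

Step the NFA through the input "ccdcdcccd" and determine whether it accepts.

start: ε-closure({0}) = {0,2,4,6,8,10,12}
'c' @ 1: {1,5,7,9,11}  ✓accept
'c' @ 2: {}  — state set empty
rest 'dcdcccd' ignored (set empty)
end set {} — state 1 not in

Answer: REJECT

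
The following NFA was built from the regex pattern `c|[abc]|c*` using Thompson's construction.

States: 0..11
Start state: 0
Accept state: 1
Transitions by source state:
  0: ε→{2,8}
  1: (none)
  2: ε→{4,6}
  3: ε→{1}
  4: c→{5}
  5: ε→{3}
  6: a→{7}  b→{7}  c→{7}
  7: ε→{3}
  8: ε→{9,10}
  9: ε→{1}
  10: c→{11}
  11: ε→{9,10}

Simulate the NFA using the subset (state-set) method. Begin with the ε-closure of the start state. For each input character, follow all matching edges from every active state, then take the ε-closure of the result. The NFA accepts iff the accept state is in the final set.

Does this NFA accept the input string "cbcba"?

initial (ε-close {0}): {0,1,2,4,6,8,9,10}
'c' @ 1: {1,3,5,7,9,10,11}  ✓accept
'b' @ 2: {}  — state set empty
rest 'cba' ignored (set empty)
final: {}; accept 1 not in set

Answer: REJECT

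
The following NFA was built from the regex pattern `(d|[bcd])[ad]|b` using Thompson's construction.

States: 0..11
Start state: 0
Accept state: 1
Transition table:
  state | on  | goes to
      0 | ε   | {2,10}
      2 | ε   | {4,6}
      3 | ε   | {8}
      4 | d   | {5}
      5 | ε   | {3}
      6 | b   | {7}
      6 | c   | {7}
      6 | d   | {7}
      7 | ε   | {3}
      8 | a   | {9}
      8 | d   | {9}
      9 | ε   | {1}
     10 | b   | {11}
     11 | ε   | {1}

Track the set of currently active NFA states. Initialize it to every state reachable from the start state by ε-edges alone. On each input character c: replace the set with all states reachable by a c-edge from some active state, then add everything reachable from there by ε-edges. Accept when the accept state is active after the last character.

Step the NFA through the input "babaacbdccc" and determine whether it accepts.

Answer: REJECT

Trace:
S₀ = ε-closure({0}) = {0,2,4,6,10}
'b' @ 1: {1,3,7,8,11}  ✓accept
'a' @ 2: {1,9}  ✓accept
'b' @ 3: {}  — no active states
rest 'aacbdccc' ignored (set empty)
after full input: {}  (accept=1 not in)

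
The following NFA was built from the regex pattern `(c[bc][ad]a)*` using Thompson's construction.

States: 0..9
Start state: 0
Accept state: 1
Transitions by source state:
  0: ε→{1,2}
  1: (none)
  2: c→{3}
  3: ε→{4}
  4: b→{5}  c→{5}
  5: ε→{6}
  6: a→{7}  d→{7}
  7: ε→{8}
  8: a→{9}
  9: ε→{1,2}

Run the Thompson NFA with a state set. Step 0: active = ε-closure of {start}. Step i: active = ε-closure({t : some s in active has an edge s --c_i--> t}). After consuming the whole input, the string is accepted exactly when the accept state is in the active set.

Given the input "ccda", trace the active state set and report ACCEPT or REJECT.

S₀ = ε-closure({0}) = {0,1,2}
'c' @ 1: {3,4}
'c' @ 2: {5,6}
'd' @ 3: {7,8}
'a' @ 4: {1,2,9}  [accepting]
final: {1,2,9}; accept 1 in set

Answer: ACCEPT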